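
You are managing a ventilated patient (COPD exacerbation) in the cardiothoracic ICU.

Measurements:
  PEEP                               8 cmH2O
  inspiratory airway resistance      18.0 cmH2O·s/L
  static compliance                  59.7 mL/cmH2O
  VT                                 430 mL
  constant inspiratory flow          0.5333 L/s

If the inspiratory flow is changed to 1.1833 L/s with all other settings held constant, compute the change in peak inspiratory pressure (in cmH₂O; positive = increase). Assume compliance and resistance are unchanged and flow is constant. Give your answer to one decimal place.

11.7

PIP = Vt/C + R·V̇ + PEEP (constant-flow equation of motion).
Only the resistive term changes: ΔPIP = R × ΔV̇ = 18.0 × (1.1833 − 0.5333) = 18.0 × 0.65 = 11.7 cmH2O.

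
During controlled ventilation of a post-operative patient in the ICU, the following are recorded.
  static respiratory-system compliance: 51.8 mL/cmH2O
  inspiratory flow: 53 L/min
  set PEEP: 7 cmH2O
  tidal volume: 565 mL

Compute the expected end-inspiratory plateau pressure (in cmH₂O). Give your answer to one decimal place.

17.9

Pplat = PEEP + Vt / Cstat = 7 + 565 / 51.8 = 7 + 10.907 = 17.907 cmH2O.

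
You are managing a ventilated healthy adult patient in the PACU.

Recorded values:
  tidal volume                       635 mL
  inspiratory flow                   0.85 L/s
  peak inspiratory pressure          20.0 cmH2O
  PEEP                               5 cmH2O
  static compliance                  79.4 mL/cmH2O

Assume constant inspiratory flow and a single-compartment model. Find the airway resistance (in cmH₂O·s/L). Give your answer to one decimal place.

8.2

Equation of motion (constant flow): PIP = Vt/C + R·V̇ + PEEP.
R·V̇ = PIP − Vt/C − PEEP = 20.0 − 635/79.4 − 5 = 20.0 − 7.997 − 5 = 7.003 cmH2O.
R = 7.003 / 0.85 = 8.239 cmH2O·s/L.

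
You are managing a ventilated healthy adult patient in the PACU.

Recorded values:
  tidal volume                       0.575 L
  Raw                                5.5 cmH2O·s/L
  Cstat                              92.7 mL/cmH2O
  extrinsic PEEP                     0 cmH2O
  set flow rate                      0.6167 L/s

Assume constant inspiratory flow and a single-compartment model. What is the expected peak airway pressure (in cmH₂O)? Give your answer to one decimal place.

Equation of motion (constant flow): PIP = Vt/C + R·V̇ + PEEP.
PIP = 575/92.7 + 5.5×0.6167 + 0 = 6.203 + 3.392 + 0 = 9.595 cmH2O.

9.6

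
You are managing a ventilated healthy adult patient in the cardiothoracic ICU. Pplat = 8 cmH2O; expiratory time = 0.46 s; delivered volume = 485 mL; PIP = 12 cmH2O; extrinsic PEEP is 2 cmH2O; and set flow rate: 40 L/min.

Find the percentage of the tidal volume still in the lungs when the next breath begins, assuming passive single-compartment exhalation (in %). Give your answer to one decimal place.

Flow: 40 L/min ÷ 60 = 0.6667 L/s.
R = (PIP − Pplat)/V̇ = (12 − 8) / 0.6667 = 4.0/0.6667 = 6.0 cmH2O·s/L.
C = Vt/(Pplat − PEEP) = 485.0 / (8 − 2) = 485.0/6.0 = 80.833 mL/cmH2O.
τ = R × C = 6.0 × 0.08083 L/cmH2O = 0.485 s.
Fraction remaining at end-expiration = e^(−Te/τ) = e^(−0.46/0.485) = 0.3873 → 38.73%.

38.7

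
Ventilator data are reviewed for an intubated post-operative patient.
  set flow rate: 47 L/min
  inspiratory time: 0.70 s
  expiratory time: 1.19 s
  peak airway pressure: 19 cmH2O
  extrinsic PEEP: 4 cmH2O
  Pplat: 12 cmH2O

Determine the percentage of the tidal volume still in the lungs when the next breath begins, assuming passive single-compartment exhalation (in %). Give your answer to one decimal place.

Flow: 47 L/min ÷ 60 = 0.7833 L/s.
Vt = flow × Ti = 0.7833 L/s × 0.70 s × 1000 mL/L = 548.31 mL.
R = (PIP − Pplat)/V̇ = (19 − 12) / 0.7833 = 7.0/0.7833 = 8.937 cmH2O·s/L.
C = Vt/(Pplat − PEEP) = 548.31 / (12 − 4) = 548.31/8.0 = 68.539 mL/cmH2O.
τ = R × C = 8.937 × 0.06854 L/cmH2O = 0.6125 s.
Fraction remaining at end-expiration = e^(−Te/τ) = e^(−1.19/0.6125) = 0.1433 → 14.33%.

14.3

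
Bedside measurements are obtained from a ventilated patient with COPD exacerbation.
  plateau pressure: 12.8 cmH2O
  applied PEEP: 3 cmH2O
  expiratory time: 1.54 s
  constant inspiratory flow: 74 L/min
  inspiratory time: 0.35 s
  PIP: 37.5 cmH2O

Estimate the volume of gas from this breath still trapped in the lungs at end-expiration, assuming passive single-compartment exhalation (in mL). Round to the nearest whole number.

75

Flow: 74 L/min ÷ 60 = 1.2333 L/s.
Vt = flow × Ti = 1.2333 L/s × 0.35 s × 1000 mL/L = 431.66 mL.
R = (PIP − Pplat)/V̇ = (37.5 − 12.8) / 1.2333 = 24.7/1.2333 = 20.028 cmH2O·s/L.
C = Vt/(Pplat − PEEP) = 431.66 / (12.8 − 3) = 431.66/9.8 = 44.047 mL/cmH2O.
τ = R × C = 20.028 × 0.04405 L/cmH2O = 0.8822 s.
Fraction remaining = e^(−Te/τ) = e^(−1.54/0.8822) = 0.1745.
Trapped volume = 431.66 × 0.1745 = 75.325 mL.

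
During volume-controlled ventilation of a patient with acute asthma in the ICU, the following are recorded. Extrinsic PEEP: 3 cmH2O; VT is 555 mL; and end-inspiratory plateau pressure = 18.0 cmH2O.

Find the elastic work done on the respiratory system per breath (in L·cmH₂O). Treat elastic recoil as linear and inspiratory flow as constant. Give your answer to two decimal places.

Elastic work ≈ ½ × (Pplat − PEEP) × Vt = 0.5 × (18.0 − 3) × 0.555 L = 0.5 × 15.0 × 0.555 = 4.163 L·cmH2O.

4.16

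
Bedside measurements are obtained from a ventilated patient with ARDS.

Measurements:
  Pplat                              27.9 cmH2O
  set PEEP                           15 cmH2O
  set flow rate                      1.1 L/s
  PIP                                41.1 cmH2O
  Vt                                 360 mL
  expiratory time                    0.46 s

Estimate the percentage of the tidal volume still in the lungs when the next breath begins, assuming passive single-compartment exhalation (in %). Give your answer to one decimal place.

25.3

R = (PIP − Pplat)/V̇ = (41.1 − 27.9) / 1.1 = 13.2/1.1 = 12.0 cmH2O·s/L.
C = Vt/(Pplat − PEEP) = 360.0 / (27.9 − 15) = 360.0/12.9 = 27.907 mL/cmH2O.
τ = R × C = 12.0 × 0.02791 L/cmH2O = 0.3349 s.
Fraction remaining at end-expiration = e^(−Te/τ) = e^(−0.46/0.3349) = 0.2532 → 25.32%.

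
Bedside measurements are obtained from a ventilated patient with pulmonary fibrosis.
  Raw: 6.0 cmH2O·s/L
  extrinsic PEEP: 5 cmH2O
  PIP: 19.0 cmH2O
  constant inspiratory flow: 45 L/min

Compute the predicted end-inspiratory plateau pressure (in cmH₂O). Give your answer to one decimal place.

14.5

Flow: 45 L/min ÷ 60 = 0.75 L/s.
Pplat = PIP − Raw × flow = 19.0 − 6.0 × 0.75 = 19.0 − 4.5 = 14.5 cmH2O.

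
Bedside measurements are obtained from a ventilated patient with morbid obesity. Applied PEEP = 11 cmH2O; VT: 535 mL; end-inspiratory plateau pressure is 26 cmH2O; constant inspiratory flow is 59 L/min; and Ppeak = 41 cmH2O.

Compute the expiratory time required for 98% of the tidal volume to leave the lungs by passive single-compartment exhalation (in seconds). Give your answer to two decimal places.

Flow: 59 L/min ÷ 60 = 0.9833 L/s.
R = (PIP − Pplat)/V̇ = (41 − 26) / 0.9833 = 15.0/0.9833 = 15.255 cmH2O·s/L.
C = Vt/(Pplat − PEEP) = 535.0 / (26 − 11) = 535.0/15.0 = 35.667 mL/cmH2O.
τ = R × C = 15.255 × 0.03567 L/cmH2O = 0.5441 s.
t = −τ·ln(1 − 0.98) = −0.5441·ln(0.02) = 2.129 s.

2.13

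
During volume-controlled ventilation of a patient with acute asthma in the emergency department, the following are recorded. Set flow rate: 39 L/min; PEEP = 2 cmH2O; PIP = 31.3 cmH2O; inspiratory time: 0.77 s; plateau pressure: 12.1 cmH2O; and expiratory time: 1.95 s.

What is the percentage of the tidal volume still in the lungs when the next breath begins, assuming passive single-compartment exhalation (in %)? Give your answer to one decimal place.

26.4

Flow: 39 L/min ÷ 60 = 0.65 L/s.
Vt = flow × Ti = 0.65 L/s × 0.77 s × 1000 mL/L = 500.5 mL.
R = (PIP − Pplat)/V̇ = (31.3 − 12.1) / 0.65 = 19.2/0.65 = 29.538 cmH2O·s/L.
C = Vt/(Pplat − PEEP) = 500.5 / (12.1 − 2) = 500.5/10.1 = 49.554 mL/cmH2O.
τ = R × C = 29.538 × 0.04955 L/cmH2O = 1.464 s.
Fraction remaining at end-expiration = e^(−Te/τ) = e^(−1.95/1.464) = 0.264 → 26.4%.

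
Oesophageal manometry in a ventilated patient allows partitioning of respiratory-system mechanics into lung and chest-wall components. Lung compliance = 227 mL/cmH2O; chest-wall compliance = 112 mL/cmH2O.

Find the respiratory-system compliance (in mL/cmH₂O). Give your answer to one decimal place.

Lung and chest wall are elastances in series: 1/Crs = 1/CL + 1/Ccw.
1/Crs = 1/227 + 1/112 = 0.01333.
Crs = 75.019 mL/cmH2O.

75.0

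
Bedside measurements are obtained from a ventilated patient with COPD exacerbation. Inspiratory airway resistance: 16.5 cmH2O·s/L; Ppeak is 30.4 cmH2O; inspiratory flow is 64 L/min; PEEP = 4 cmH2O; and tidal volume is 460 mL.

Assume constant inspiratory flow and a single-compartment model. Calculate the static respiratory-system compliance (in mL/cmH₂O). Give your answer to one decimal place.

52.3

Flow: 64 L/min ÷ 60 = 1.0667 L/s.
Equation of motion (constant flow): PIP = Vt/C + R·V̇ + PEEP.
Vt/C = PIP − R·V̇ − PEEP = 30.4 − 16.5×1.0667 − 4 = 30.4 − 17.601 − 4 = 8.799 cmH2O.
C = Vt / 8.799 = 460 / 8.799 = 52.279 mL/cmH2O.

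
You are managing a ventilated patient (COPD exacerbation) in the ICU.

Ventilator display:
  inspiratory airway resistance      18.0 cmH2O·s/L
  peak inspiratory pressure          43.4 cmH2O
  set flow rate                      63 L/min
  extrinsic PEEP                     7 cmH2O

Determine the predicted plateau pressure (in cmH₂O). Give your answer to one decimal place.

24.5

Flow: 63 L/min ÷ 60 = 1.05 L/s.
Pplat = PIP − Raw × flow = 43.4 − 18.0 × 1.05 = 43.4 − 18.9 = 24.5 cmH2O.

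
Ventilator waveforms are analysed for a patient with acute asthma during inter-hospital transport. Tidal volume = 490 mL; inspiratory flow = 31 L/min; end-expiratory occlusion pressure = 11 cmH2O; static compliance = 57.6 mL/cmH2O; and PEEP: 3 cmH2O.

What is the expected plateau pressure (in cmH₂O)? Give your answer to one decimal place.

End-expiratory occlusion gives total PEEP = 11 cmH2O (intrinsic PEEP = 11 − 3 = 8). Use total PEEP for the elastic gradient.
Pplat = PEEPtotal + Vt / Cstat = 11 + 490 / 57.6 = 11 + 8.507 = 19.507 cmH2O.

19.5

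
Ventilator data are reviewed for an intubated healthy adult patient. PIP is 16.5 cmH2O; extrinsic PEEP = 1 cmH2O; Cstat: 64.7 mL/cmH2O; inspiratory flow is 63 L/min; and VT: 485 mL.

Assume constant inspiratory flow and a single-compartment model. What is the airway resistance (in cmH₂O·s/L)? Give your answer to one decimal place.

7.6

Flow: 63 L/min ÷ 60 = 1.05 L/s.
Equation of motion (constant flow): PIP = Vt/C + R·V̇ + PEEP.
R·V̇ = PIP − Vt/C − PEEP = 16.5 − 485/64.7 − 1 = 16.5 − 7.496 − 1 = 8.004 cmH2O.
R = 8.004 / 1.05 = 7.623 cmH2O·s/L.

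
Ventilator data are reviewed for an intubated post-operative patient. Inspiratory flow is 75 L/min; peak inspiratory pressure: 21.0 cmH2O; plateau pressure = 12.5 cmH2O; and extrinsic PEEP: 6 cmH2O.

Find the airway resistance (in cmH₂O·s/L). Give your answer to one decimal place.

6.8

Flow: 75 L/min ÷ 60 = 1.25 L/s.
Raw = (PIP − Pplat) / flow = (21.0 − 12.5) / 1.25 = 8.5 / 1.25 = 6.8 cmH2O·s/L.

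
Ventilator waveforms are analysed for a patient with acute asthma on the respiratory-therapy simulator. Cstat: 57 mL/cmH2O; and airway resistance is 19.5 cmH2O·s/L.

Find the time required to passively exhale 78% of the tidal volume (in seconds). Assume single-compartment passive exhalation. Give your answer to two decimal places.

τ = R × C = 19.5 × 57 mL/cmH2O = 19.5 × 0.057 L/cmH2O = 1.112 s.
Exhaled fraction f = 1 − e^(−t/τ) → t = −τ·ln(1 − f) = −1.112·ln(0.22) = 1.684 s.

1.68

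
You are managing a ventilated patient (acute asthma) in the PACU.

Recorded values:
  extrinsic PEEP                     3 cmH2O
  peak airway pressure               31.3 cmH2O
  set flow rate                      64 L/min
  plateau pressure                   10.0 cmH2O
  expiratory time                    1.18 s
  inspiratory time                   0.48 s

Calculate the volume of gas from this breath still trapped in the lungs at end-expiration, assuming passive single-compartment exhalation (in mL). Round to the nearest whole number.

228

Flow: 64 L/min ÷ 60 = 1.0667 L/s.
Vt = flow × Ti = 1.0667 L/s × 0.48 s × 1000 mL/L = 512.02 mL.
R = (PIP − Pplat)/V̇ = (31.3 − 10.0) / 1.0667 = 21.3/1.0667 = 19.968 cmH2O·s/L.
C = Vt/(Pplat − PEEP) = 512.02 / (10.0 − 3) = 512.02/7.0 = 73.146 mL/cmH2O.
τ = R × C = 19.968 × 0.07315 L/cmH2O = 1.461 s.
Fraction remaining = e^(−Te/τ) = e^(−1.18/1.461) = 0.4459.
Trapped volume = 512.02 × 0.4459 = 228.31 mL.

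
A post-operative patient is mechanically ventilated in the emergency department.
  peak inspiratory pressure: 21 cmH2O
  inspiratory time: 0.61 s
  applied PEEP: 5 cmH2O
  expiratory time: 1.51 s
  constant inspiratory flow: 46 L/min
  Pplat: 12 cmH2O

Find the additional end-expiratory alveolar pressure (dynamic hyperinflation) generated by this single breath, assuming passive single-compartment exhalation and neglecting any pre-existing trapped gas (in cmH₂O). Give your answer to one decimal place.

Flow: 46 L/min ÷ 60 = 0.7667 L/s.
Vt = flow × Ti = 0.7667 L/s × 0.61 s × 1000 mL/L = 467.69 mL.
R = (PIP − Pplat)/V̇ = (21 − 12) / 0.7667 = 9.0/0.7667 = 11.739 cmH2O·s/L.
C = Vt/(Pplat − PEEP) = 467.69 / (12 − 5) = 467.69/7.0 = 66.813 mL/cmH2O.
τ = R × C = 11.739 × 0.06681 L/cmH2O = 0.7843 s.
Fraction remaining = e^(−Te/τ) = e^(−1.51/0.7843) = 0.1458; trapped volume = 467.69 × 0.1458 = 68.189 mL.
Additional alveolar pressure from trapping ≈ V_trapped / C = 68.189 / 66.813 = 1.021 cmH2O.

1.0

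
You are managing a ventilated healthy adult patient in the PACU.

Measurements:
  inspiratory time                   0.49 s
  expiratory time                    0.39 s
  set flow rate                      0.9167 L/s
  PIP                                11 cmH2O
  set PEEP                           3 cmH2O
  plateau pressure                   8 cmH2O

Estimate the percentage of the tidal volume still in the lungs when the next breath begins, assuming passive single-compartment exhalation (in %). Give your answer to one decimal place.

Vt = flow × Ti = 0.9167 L/s × 0.49 s × 1000 mL/L = 449.18 mL.
R = (PIP − Pplat)/V̇ = (11 − 8) / 0.9167 = 3.0/0.9167 = 3.273 cmH2O·s/L.
C = Vt/(Pplat − PEEP) = 449.18 / (8 − 3) = 449.18/5.0 = 89.836 mL/cmH2O.
τ = R × C = 3.273 × 0.08984 L/cmH2O = 0.294 s.
Fraction remaining at end-expiration = e^(−Te/τ) = e^(−0.39/0.294) = 0.2654 → 26.54%.

26.5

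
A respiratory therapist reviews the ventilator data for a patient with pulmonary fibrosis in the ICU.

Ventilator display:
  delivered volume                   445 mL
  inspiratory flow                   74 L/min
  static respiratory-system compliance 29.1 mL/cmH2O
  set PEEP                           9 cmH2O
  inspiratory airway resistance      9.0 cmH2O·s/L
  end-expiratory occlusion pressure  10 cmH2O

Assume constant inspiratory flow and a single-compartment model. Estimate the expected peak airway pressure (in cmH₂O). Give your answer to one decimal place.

36.4

Flow: 74 L/min ÷ 60 = 1.2333 L/s.
Total PEEP = 10 cmH2O (set 9 + intrinsic 1); this is the baseline alveolar pressure.
Equation of motion (constant flow): PIP = Vt/C + R·V̇ + PEEP.
PIP = 445/29.1 + 9.0×1.2333 + 10 = 15.292 + 11.1 + 10 = 36.392 cmH2O.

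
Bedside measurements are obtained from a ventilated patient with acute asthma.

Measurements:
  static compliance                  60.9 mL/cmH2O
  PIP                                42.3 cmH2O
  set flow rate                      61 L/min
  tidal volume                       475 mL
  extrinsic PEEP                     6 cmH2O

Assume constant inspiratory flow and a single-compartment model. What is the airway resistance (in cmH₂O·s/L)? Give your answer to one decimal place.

28.0

Flow: 61 L/min ÷ 60 = 1.0167 L/s.
Equation of motion (constant flow): PIP = Vt/C + R·V̇ + PEEP.
R·V̇ = PIP − Vt/C − PEEP = 42.3 − 475/60.9 − 6 = 42.3 − 7.8 − 6 = 28.5 cmH2O.
R = 28.5 / 1.0167 = 28.032 cmH2O·s/L.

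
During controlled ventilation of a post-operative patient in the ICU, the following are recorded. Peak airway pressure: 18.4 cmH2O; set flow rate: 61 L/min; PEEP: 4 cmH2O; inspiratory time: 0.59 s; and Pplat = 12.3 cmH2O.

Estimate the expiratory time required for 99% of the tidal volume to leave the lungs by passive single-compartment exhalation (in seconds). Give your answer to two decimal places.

2.00

Flow: 61 L/min ÷ 60 = 1.0167 L/s.
Vt = flow × Ti = 1.0167 L/s × 0.59 s × 1000 mL/L = 599.85 mL.
R = (PIP − Pplat)/V̇ = (18.4 − 12.3) / 1.0167 = 6.1/1.0167 = 6.0 cmH2O·s/L.
C = Vt/(Pplat − PEEP) = 599.85 / (12.3 − 4) = 599.85/8.3 = 72.271 mL/cmH2O.
τ = R × C = 6.0 × 0.07227 L/cmH2O = 0.4336 s.
t = −τ·ln(1 − 0.99) = −0.4336·ln(0.01) = 1.997 s.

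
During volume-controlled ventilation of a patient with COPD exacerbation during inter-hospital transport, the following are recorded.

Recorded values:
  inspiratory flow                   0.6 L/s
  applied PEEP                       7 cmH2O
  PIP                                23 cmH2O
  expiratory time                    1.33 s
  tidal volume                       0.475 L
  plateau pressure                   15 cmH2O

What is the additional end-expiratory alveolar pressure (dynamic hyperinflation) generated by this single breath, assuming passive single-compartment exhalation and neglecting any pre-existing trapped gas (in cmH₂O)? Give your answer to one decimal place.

R = (PIP − Pplat)/V̇ = (23 − 15) / 0.6 = 8.0/0.6 = 13.333 cmH2O·s/L.
C = Vt/(Pplat − PEEP) = 475.0 / (15 − 7) = 475.0/8.0 = 59.375 mL/cmH2O.
τ = R × C = 13.333 × 0.05938 L/cmH2O = 0.7917 s.
Fraction remaining = e^(−Te/τ) = e^(−1.33/0.7917) = 0.1864; trapped volume = 475.0 × 0.1864 = 88.54 mL.
Additional alveolar pressure from trapping ≈ V_trapped / C = 88.54 / 59.375 = 1.491 cmH2O.

1.5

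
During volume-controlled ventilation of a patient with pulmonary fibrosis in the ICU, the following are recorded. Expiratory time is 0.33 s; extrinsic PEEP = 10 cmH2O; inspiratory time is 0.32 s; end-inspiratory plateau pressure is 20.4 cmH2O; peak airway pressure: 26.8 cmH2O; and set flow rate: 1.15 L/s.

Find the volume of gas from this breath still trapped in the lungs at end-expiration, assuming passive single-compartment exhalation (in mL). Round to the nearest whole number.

Vt = flow × Ti = 1.15 L/s × 0.32 s × 1000 mL/L = 368.0 mL.
R = (PIP − Pplat)/V̇ = (26.8 − 20.4) / 1.15 = 6.4/1.15 = 5.565 cmH2O·s/L.
C = Vt/(Pplat − PEEP) = 368.0 / (20.4 − 10) = 368.0/10.4 = 35.385 mL/cmH2O.
τ = R × C = 5.565 × 0.03539 L/cmH2O = 0.1969 s.
Fraction remaining = e^(−Te/τ) = e^(−0.33/0.1969) = 0.1871.
Trapped volume = 368.0 × 0.1871 = 68.853 mL.

69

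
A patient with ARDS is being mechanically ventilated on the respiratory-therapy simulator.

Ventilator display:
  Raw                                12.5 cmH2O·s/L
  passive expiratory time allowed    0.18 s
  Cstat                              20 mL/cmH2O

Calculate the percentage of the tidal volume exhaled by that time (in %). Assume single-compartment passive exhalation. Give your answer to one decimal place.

τ = R × C = 12.5 × 20 mL/cmH2O = 12.5 × 0.020 L/cmH2O = 0.25 s.
Passive exhalation: V(t)/V₀ = e^(−t/τ) = e^(−0.18/0.25) = 0.4868.
Fraction exhaled = 1 − 0.4868 = 0.5132 → 51.32%.

51.3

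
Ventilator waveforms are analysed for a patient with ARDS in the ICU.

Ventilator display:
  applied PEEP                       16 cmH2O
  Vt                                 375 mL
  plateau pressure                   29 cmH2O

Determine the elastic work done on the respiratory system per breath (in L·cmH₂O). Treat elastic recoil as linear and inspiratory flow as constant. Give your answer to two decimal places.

Elastic work ≈ ½ × (Pplat − PEEP) × Vt = 0.5 × (29 − 16) × 0.375 L = 0.5 × 13.0 × 0.375 = 2.438 L·cmH2O.

2.44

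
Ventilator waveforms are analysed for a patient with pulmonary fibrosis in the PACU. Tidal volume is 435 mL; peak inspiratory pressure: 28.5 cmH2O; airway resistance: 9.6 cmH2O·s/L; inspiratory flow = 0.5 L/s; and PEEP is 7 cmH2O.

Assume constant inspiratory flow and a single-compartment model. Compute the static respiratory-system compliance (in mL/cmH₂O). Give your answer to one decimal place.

26.0

Equation of motion (constant flow): PIP = Vt/C + R·V̇ + PEEP.
Vt/C = PIP − R·V̇ − PEEP = 28.5 − 9.6×0.5 − 7 = 28.5 − 4.8 − 7 = 16.7 cmH2O.
C = Vt / 16.7 = 435 / 16.7 = 26.048 mL/cmH2O.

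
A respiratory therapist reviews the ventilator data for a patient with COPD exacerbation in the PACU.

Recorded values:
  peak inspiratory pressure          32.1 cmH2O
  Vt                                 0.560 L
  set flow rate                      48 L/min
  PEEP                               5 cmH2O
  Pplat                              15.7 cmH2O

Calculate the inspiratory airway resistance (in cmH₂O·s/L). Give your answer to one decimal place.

20.5

Flow: 48 L/min ÷ 60 = 0.8 L/s.
Raw = (PIP − Pplat) / flow = (32.1 − 15.7) / 0.8 = 16.4 / 0.8 = 20.5 cmH2O·s/L.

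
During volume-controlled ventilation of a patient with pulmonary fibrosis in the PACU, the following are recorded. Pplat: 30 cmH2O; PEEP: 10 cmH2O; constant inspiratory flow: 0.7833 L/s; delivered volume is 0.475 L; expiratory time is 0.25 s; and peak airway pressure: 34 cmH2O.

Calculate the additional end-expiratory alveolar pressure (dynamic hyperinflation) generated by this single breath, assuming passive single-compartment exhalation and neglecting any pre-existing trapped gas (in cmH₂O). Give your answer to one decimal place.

R = (PIP − Pplat)/V̇ = (34 − 30) / 0.7833 = 4.0/0.7833 = 5.107 cmH2O·s/L.
C = Vt/(Pplat − PEEP) = 475.0 / (30 − 10) = 475.0/20.0 = 23.75 mL/cmH2O.
τ = R × C = 5.107 × 0.02375 L/cmH2O = 0.1213 s.
Fraction remaining = e^(−Te/τ) = e^(−0.25/0.1213) = 0.1273; trapped volume = 475.0 × 0.1273 = 60.468 mL.
Additional alveolar pressure from trapping ≈ V_trapped / C = 60.468 / 23.75 = 2.546 cmH2O.

2.5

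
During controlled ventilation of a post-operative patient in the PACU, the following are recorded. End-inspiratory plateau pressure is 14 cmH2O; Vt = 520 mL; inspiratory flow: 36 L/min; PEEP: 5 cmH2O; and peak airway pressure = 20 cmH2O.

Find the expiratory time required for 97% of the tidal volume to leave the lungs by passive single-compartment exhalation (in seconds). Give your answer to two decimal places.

Flow: 36 L/min ÷ 60 = 0.6 L/s.
R = (PIP − Pplat)/V̇ = (20 − 14) / 0.6 = 6.0/0.6 = 10.0 cmH2O·s/L.
C = Vt/(Pplat − PEEP) = 520.0 / (14 − 5) = 520.0/9.0 = 57.778 mL/cmH2O.
τ = R × C = 10.0 × 0.05778 L/cmH2O = 0.5778 s.
t = −τ·ln(1 − 0.97) = −0.5778·ln(0.03) = 2.026 s.

2.03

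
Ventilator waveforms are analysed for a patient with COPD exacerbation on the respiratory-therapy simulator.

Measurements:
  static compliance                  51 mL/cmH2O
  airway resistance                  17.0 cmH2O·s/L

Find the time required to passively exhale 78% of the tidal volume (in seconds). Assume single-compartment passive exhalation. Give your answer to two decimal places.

1.31

τ = R × C = 17.0 × 51 mL/cmH2O = 17.0 × 0.051 L/cmH2O = 0.867 s.
Exhaled fraction f = 1 − e^(−t/τ) → t = −τ·ln(1 − f) = −0.867·ln(0.22) = 1.313 s.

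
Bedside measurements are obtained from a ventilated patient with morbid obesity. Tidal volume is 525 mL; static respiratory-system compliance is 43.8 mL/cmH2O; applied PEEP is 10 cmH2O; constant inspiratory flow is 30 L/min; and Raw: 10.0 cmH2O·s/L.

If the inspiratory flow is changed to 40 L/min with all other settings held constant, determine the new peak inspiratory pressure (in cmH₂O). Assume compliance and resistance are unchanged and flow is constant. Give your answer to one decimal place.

Flow: 30 L/min ÷ 60 = 0.5 L/s.
New flow: 40 L/min ÷ 60 = 0.6667 L/s.
PIP = Vt/C + R·V̇ + PEEP (constant-flow equation of motion).
Only the resistive term changes: ΔPIP = R × ΔV̇ = 10.0 × (0.6667 − 0.5) = 10.0 × 0.1667 = 1.667 cmH2O.
Original PIP = 525/43.8 + 10.0×0.5 + 10 = 26.986 cmH2O; new PIP = 26.986 + (1.667) = 28.653 cmH2O.

28.7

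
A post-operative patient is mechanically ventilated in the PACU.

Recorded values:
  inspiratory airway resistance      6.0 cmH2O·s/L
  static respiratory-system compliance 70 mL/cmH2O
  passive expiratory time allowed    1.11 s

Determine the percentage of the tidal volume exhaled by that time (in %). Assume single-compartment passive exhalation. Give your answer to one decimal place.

92.9

τ = R × C = 6.0 × 70 mL/cmH2O = 6.0 × 0.070 L/cmH2O = 0.42 s.
Passive exhalation: V(t)/V₀ = e^(−t/τ) = e^(−1.11/0.42) = 0.07116.
Fraction exhaled = 1 − 0.07116 = 0.9288 → 92.88%.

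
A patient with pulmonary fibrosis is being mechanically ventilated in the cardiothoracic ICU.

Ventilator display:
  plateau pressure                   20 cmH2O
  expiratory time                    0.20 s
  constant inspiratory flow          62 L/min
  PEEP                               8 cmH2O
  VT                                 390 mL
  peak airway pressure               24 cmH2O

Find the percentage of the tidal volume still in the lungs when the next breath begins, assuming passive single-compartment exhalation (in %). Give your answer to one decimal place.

20.4

Flow: 62 L/min ÷ 60 = 1.0333 L/s.
R = (PIP − Pplat)/V̇ = (24 − 20) / 1.0333 = 4.0/1.0333 = 3.871 cmH2O·s/L.
C = Vt/(Pplat − PEEP) = 390.0 / (20 − 8) = 390.0/12.0 = 32.5 mL/cmH2O.
τ = R × C = 3.871 × 0.0325 L/cmH2O = 0.1258 s.
Fraction remaining at end-expiration = e^(−Te/τ) = e^(−0.20/0.1258) = 0.204 → 20.4%.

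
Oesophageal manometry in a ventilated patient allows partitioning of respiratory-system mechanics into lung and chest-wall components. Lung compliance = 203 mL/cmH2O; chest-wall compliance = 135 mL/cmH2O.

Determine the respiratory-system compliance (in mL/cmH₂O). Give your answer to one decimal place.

81.1

Lung and chest wall are elastances in series: 1/Crs = 1/CL + 1/Ccw.
1/Crs = 1/203 + 1/135 = 0.01233.
Crs = 81.103 mL/cmH2O.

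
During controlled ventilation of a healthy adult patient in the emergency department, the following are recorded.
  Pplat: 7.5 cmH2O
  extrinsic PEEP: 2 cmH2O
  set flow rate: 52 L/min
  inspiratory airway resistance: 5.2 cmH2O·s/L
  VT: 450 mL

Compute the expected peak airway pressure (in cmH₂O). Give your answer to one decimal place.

Flow: 52 L/min ÷ 60 = 0.8667 L/s.
PIP = Pplat + Raw × flow = 7.5 + 5.2 × 0.8667 = 7.5 + 4.507 = 12.007 cmH2O.

12.0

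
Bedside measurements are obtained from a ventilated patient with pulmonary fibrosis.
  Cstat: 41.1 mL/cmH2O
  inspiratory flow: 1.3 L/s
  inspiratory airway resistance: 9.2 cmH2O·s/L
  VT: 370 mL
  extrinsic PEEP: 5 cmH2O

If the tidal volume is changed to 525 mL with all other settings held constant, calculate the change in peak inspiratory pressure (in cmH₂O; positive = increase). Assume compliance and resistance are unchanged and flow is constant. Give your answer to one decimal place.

3.8

PIP = Vt/C + R·V̇ + PEEP (constant-flow equation of motion).
Only the elastic term changes: ΔPIP = ΔVt / C = (525 − 370) / 41.1 = 3.771 cmH2O.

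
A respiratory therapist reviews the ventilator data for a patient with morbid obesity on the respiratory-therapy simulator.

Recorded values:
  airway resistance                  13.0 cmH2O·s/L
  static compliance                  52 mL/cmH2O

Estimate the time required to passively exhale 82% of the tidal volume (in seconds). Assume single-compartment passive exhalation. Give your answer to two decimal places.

τ = R × C = 13.0 × 52 mL/cmH2O = 13.0 × 0.052 L/cmH2O = 0.676 s.
Exhaled fraction f = 1 − e^(−t/τ) → t = −τ·ln(1 − f) = −0.676·ln(0.18) = 1.159 s.

1.16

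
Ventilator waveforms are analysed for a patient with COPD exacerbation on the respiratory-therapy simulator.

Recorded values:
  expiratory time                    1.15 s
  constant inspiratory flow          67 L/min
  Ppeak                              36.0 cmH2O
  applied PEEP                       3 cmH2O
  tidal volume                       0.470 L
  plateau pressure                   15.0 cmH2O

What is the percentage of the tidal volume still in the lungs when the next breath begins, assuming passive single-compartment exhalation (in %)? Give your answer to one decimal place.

Flow: 67 L/min ÷ 60 = 1.1167 L/s.
R = (PIP − Pplat)/V̇ = (36.0 − 15.0) / 1.1167 = 21.0/1.1167 = 18.805 cmH2O·s/L.
C = Vt/(Pplat − PEEP) = 470.0 / (15.0 − 3) = 470.0/12.0 = 39.167 mL/cmH2O.
τ = R × C = 18.805 × 0.03917 L/cmH2O = 0.7366 s.
Fraction remaining at end-expiration = e^(−Te/τ) = e^(−1.15/0.7366) = 0.2099 → 20.99%.

21.0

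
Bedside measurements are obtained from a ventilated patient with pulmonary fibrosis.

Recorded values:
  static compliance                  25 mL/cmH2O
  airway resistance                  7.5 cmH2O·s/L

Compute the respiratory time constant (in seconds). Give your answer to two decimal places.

τ = R × C = 7.5 × 25 mL/cmH2O = 7.5 × 0.025 L/cmH2O = 0.1875 s.

0.19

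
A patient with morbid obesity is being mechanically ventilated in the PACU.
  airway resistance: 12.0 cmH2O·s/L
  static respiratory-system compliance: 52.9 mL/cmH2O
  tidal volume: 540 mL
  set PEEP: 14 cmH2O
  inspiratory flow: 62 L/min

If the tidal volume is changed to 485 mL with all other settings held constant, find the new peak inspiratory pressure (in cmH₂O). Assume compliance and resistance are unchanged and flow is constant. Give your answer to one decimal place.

35.6

Flow: 62 L/min ÷ 60 = 1.0333 L/s.
PIP = Vt/C + R·V̇ + PEEP (constant-flow equation of motion).
Only the elastic term changes: ΔPIP = ΔVt / C = (485 − 540) / 52.9 = -1.04 cmH2O.
Original PIP = 540/52.9 + 12.0×1.0333 + 14 = 36.608 cmH2O; new PIP = 36.608 + (-1.04) = 35.568 cmH2O.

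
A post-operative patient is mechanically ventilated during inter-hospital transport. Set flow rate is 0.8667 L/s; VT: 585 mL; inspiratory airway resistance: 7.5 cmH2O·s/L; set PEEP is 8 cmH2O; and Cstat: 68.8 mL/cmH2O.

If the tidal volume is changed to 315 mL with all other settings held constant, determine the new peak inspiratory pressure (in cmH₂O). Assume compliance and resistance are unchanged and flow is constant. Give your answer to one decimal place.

PIP = Vt/C + R·V̇ + PEEP (constant-flow equation of motion).
Only the elastic term changes: ΔPIP = ΔVt / C = (315 − 585) / 68.8 = -3.924 cmH2O.
Original PIP = 585/68.8 + 7.5×0.8667 + 8 = 23.003 cmH2O; new PIP = 23.003 + (-3.924) = 19.079 cmH2O.

19.1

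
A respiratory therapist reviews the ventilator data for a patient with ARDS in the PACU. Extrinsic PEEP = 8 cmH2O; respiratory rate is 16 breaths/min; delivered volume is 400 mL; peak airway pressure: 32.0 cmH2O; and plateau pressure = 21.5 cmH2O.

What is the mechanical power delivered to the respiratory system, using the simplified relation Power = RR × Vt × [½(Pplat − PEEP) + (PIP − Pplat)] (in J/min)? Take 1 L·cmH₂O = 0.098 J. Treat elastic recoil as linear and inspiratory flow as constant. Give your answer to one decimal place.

Per-breath work = Vt × [½(Pplat−PEEP) + (PIP−Pplat)] = 0.400 × [0.5×13.5 + 10.5] = 0.400 × 17.25 = 6.9 L·cmH2O.
Power = 16 × 6.9 = 110.4 L·cmH2O/min.
× 0.098 J/(L·cmH2O) → 10.819 J/min.

10.8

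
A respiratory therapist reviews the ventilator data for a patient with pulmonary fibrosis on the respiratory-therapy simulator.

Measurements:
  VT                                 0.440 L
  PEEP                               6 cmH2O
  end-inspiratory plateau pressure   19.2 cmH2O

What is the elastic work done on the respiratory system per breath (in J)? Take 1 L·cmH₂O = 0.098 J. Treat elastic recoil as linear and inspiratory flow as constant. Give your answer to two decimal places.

Elastic work ≈ ½ × (Pplat − PEEP) × Vt = 0.5 × (19.2 − 6) × 0.440 L = 0.5 × 13.2 × 0.440 = 2.904 L·cmH2O.
× 0.098 J/(L·cmH2O) → 0.2846 J.

0.28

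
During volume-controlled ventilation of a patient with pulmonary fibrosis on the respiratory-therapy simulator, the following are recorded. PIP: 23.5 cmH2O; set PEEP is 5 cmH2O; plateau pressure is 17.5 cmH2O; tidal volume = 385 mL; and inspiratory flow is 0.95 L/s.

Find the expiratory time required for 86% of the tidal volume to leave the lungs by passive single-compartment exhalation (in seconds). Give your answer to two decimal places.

R = (PIP − Pplat)/V̇ = (23.5 − 17.5) / 0.95 = 6.0/0.95 = 6.316 cmH2O·s/L.
C = Vt/(Pplat − PEEP) = 385.0 / (17.5 − 5) = 385.0/12.5 = 30.8 mL/cmH2O.
τ = R × C = 6.316 × 0.0308 L/cmH2O = 0.1945 s.
t = −τ·ln(1 − 0.86) = −0.1945·ln(0.14) = 0.3824 s.

0.38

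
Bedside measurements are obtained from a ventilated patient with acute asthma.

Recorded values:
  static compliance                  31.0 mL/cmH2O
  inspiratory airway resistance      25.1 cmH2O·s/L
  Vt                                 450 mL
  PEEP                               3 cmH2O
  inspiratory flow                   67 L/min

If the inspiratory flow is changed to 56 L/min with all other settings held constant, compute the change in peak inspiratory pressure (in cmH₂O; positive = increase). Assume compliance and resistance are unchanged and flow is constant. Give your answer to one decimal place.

Flow: 67 L/min ÷ 60 = 1.1167 L/s.
New flow: 56 L/min ÷ 60 = 0.9333 L/s.
PIP = Vt/C + R·V̇ + PEEP (constant-flow equation of motion).
Only the resistive term changes: ΔPIP = R × ΔV̇ = 25.1 × (0.9333 − 1.1167) = 25.1 × -0.1834 = -4.603 cmH2O.

-4.6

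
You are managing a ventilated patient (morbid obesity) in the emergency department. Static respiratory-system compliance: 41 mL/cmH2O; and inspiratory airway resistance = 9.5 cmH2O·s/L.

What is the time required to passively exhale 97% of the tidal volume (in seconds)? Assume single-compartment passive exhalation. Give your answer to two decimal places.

τ = R × C = 9.5 × 41 mL/cmH2O = 9.5 × 0.041 L/cmH2O = 0.3895 s.
Exhaled fraction f = 1 − e^(−t/τ) → t = −τ·ln(1 − f) = −0.3895·ln(0.03) = 1.366 s.

1.37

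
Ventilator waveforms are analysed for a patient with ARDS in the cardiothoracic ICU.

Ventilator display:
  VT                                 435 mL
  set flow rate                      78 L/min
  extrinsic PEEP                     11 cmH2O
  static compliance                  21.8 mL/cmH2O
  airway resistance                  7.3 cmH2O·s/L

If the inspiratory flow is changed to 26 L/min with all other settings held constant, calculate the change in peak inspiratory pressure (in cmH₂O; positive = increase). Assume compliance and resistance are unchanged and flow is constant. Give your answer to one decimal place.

-6.3

Flow: 78 L/min ÷ 60 = 1.3 L/s.
New flow: 26 L/min ÷ 60 = 0.4333 L/s.
PIP = Vt/C + R·V̇ + PEEP (constant-flow equation of motion).
Only the resistive term changes: ΔPIP = R × ΔV̇ = 7.3 × (0.4333 − 1.3) = 7.3 × -0.8667 = -6.327 cmH2O.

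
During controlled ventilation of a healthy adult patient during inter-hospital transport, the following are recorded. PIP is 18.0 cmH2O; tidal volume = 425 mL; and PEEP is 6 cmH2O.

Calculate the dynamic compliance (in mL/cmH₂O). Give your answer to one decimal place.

35.4

Dynamic compliance = Vt / (PIP − PEEP) = 425 / (18.0 − 6) = 425 / 12.0 = 35.417 mL/cmH2O.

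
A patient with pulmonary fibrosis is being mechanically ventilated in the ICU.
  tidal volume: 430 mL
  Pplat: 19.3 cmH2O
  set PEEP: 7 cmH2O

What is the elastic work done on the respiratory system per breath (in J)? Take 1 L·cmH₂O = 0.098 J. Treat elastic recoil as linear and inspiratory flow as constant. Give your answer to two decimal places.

Elastic work ≈ ½ × (Pplat − PEEP) × Vt = 0.5 × (19.3 − 7) × 0.430 L = 0.5 × 12.3 × 0.430 = 2.645 L·cmH2O.
× 0.098 J/(L·cmH2O) → 0.2592 J.

0.26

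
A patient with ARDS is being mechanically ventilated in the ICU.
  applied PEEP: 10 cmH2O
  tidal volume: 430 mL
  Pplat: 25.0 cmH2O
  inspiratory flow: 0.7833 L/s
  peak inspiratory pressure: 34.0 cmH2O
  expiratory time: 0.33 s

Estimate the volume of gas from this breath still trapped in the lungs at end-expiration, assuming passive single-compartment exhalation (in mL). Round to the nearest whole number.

R = (PIP − Pplat)/V̇ = (34.0 − 25.0) / 0.7833 = 9.0/0.7833 = 11.49 cmH2O·s/L.
C = Vt/(Pplat − PEEP) = 430.0 / (25.0 − 10) = 430.0/15.0 = 28.667 mL/cmH2O.
τ = R × C = 11.49 × 0.02867 L/cmH2O = 0.3294 s.
Fraction remaining = e^(−Te/τ) = e^(−0.33/0.3294) = 0.3672.
Trapped volume = 430.0 × 0.3672 = 157.9 mL.

158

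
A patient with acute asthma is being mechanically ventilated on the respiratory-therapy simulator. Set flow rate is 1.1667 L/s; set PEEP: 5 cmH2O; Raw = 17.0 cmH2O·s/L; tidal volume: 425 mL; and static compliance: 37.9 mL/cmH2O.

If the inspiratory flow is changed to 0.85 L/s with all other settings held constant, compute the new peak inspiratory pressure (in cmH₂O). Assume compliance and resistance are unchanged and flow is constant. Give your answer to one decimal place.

PIP = Vt/C + R·V̇ + PEEP (constant-flow equation of motion).
Only the resistive term changes: ΔPIP = R × ΔV̇ = 17.0 × (0.85 − 1.1667) = 17.0 × -0.3167 = -5.384 cmH2O.
Original PIP = 425/37.9 + 17.0×1.1667 + 5 = 36.048 cmH2O; new PIP = 36.048 + (-5.384) = 30.664 cmH2O.

30.7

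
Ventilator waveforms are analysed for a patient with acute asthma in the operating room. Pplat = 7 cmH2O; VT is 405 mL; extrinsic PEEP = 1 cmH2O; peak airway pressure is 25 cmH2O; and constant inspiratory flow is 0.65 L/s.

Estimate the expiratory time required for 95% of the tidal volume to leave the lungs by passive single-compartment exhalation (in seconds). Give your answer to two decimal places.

5.60

R = (PIP − Pplat)/V̇ = (25 − 7) / 0.65 = 18.0/0.65 = 27.692 cmH2O·s/L.
C = Vt/(Pplat − PEEP) = 405.0 / (7 − 1) = 405.0/6.0 = 67.5 mL/cmH2O.
τ = R × C = 27.692 × 0.0675 L/cmH2O = 1.869 s.
t = −τ·ln(1 − 0.95) = −1.869·ln(0.05) = 5.599 s.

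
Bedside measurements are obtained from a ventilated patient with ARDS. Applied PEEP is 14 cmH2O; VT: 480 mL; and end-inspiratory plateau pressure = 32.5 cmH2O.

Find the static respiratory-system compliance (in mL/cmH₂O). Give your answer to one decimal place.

Cstat = Vt / (Pplat − PEEP) = 480 / (32.5 − 14) = 480 / 18.5 = 25.946 mL/cmH2O.

25.9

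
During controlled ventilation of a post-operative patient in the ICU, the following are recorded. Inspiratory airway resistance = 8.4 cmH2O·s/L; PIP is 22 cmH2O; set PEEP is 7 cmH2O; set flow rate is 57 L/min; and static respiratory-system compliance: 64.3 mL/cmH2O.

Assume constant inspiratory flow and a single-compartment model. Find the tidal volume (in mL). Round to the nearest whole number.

Flow: 57 L/min ÷ 60 = 0.95 L/s.
Equation of motion (constant flow): PIP = Vt/C + R·V̇ + PEEP.
Vt/C = PIP − R·V̇ − PEEP = 22 − 7.98 − 7 = 7.02 cmH2O.
Vt = C × 7.02 = 64.3 × 7.02 = 451.39 mL.

451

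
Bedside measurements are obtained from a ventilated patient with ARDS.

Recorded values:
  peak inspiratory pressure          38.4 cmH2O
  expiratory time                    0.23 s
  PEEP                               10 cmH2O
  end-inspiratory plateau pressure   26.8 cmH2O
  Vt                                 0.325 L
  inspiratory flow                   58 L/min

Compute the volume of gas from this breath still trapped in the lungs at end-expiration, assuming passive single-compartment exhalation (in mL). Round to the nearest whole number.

121

Flow: 58 L/min ÷ 60 = 0.9667 L/s.
R = (PIP − Pplat)/V̇ = (38.4 − 26.8) / 0.9667 = 11.6/0.9667 = 12.0 cmH2O·s/L.
C = Vt/(Pplat − PEEP) = 325.0 / (26.8 − 10) = 325.0/16.8 = 19.345 mL/cmH2O.
τ = R × C = 12.0 × 0.01935 L/cmH2O = 0.2322 s.
Fraction remaining = e^(−Te/τ) = e^(−0.23/0.2322) = 0.3714.
Trapped volume = 325.0 × 0.3714 = 120.71 mL.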